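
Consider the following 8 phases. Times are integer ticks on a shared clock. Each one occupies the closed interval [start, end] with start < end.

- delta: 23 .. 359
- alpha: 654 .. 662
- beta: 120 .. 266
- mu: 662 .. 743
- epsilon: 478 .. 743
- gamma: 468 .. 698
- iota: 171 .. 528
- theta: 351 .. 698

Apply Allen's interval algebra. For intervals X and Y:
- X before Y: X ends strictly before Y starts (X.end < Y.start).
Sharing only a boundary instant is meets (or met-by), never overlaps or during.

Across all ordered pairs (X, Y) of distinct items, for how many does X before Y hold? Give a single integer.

Checking all 56 ordered pairs for relation 'before'; matching pairs in alphabetical order:
(beta, alpha): beta before alpha ✓
(beta, epsilon): beta before epsilon ✓
(beta, gamma): beta before gamma ✓
(beta, mu): beta before mu ✓
(beta, theta): beta before theta ✓
(delta, alpha): delta before alpha ✓
(delta, epsilon): delta before epsilon ✓
(delta, gamma): delta before gamma ✓
(delta, mu): delta before mu ✓
(iota, alpha): iota before alpha ✓
(iota, mu): iota before mu ✓
Count: 11.

11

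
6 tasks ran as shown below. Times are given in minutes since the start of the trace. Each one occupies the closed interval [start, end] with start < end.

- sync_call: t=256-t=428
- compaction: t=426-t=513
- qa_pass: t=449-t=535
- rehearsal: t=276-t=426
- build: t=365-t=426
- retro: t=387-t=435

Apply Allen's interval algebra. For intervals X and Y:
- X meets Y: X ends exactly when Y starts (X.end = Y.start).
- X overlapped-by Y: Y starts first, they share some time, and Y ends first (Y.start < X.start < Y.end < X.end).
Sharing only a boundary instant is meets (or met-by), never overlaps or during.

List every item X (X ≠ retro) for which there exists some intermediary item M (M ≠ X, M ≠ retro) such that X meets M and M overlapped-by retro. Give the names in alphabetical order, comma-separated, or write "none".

Target retro = [t=387, t=435].
Intermediaries M with M overlapped-by retro: compaction.
Via compaction — items with X meets compaction: build, rehearsal.
Union: build, rehearsal.

build, rehearsal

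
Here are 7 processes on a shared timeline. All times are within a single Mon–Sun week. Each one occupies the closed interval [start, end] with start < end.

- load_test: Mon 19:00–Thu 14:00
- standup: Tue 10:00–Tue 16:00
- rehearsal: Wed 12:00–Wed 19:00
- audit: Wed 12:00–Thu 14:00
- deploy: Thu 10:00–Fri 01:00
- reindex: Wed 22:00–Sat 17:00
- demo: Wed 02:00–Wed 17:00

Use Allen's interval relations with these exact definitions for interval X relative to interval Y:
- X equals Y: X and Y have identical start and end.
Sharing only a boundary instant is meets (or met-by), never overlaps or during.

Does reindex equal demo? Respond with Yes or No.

No

reindex = [Wed 22:00, Sat 17:00], demo = [Wed 02:00, Wed 17:00].
Actual relation of reindex to demo: after.
Asked whether 'equals' holds → No.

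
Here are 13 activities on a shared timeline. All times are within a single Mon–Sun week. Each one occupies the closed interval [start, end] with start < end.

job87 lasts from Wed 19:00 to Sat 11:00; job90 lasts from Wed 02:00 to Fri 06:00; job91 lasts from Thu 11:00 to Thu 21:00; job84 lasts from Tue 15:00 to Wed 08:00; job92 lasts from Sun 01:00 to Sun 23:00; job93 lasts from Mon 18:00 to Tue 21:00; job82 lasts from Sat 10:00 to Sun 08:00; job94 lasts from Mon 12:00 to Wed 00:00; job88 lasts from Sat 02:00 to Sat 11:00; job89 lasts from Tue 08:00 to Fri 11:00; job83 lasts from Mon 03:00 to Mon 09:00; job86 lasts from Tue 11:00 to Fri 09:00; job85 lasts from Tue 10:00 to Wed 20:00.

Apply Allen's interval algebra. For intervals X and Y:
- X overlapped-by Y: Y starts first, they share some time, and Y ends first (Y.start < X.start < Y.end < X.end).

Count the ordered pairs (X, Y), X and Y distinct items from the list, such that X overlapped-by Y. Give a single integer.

18

Checking all 156 ordered pairs for relation 'overlapped-by'; matching pairs in alphabetical order:
(job82, job87): job82 overlapped-by job87 ✓
(job82, job88): job82 overlapped-by job88 ✓
(job84, job93): job84 overlapped-by job93 ✓
(job84, job94): job84 overlapped-by job94 ✓
(job85, job93): job85 overlapped-by job93 ✓
(job85, job94): job85 overlapped-by job94 ✓
(job86, job85): job86 overlapped-by job85 ✓
(job86, job93): job86 overlapped-by job93 ✓
(job86, job94): job86 overlapped-by job94 ✓
(job87, job85): job87 overlapped-by job85 ✓
(job87, job86): job87 overlapped-by job86 ✓
(job87, job89): job87 overlapped-by job89 ✓
(job87, job90): job87 overlapped-by job90 ✓
(job89, job93): job89 overlapped-by job93 ✓
(job89, job94): job89 overlapped-by job94 ✓
(job90, job84): job90 overlapped-by job84 ✓
(job90, job85): job90 overlapped-by job85 ✓
(job92, job82): job92 overlapped-by job82 ✓
Count: 18.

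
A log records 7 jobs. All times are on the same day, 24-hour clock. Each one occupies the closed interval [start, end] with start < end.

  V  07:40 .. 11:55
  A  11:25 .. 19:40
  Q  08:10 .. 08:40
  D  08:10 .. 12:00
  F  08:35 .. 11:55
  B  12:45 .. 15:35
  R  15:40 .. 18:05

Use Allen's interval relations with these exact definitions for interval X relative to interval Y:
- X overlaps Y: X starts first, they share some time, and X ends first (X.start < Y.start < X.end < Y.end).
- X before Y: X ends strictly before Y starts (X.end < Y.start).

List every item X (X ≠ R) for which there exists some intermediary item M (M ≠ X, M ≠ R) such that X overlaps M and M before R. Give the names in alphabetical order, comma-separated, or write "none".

Q, V

Target R = [15:40, 18:05].
Intermediaries M with M before R: B, D, F, Q, V.
Via B — items with X overlaps B: none.
Via D — items with X overlaps D: V.
Via F — items with X overlaps F: Q.
Via Q — items with X overlaps Q: none.
Via V — items with X overlaps V: none.
Union: Q, V.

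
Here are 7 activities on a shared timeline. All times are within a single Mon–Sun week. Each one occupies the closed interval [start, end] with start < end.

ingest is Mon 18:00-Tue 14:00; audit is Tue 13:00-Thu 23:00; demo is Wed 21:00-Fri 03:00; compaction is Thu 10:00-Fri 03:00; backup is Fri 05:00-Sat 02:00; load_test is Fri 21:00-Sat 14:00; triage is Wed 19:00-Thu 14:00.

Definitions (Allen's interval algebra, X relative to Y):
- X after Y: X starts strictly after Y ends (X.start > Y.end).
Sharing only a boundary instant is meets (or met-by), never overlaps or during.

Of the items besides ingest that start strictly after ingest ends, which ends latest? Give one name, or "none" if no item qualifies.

Target ingest = [Mon 18:00, Tue 14:00].
audit [Tue 13:00, Thu 23:00] → overlapped-by → excluded.
backup [Fri 05:00, Sat 02:00] → after → candidate.
compaction [Thu 10:00, Fri 03:00] → after → candidate.
demo [Wed 21:00, Fri 03:00] → after → candidate.
load_test [Fri 21:00, Sat 14:00] → after → candidate.
triage [Wed 19:00, Thu 14:00] → after → candidate.
Among candidates, latest end is Sat 14:00 → load_test.

load_test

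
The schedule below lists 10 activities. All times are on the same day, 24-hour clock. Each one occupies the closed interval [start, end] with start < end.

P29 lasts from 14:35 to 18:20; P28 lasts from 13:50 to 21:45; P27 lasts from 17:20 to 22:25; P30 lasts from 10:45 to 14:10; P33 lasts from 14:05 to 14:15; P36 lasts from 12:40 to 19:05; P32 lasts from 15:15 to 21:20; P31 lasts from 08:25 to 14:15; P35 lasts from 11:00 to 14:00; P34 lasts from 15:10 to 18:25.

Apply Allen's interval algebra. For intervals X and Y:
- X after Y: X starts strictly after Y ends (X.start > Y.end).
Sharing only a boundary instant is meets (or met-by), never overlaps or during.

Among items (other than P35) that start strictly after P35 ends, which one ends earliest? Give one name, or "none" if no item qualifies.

P33

Target P35 = [11:00, 14:00].
P27 [17:20, 22:25] → after → candidate.
P28 [13:50, 21:45] → overlapped-by → excluded.
P29 [14:35, 18:20] → after → candidate.
P30 [10:45, 14:10] → contains → excluded.
P31 [08:25, 14:15] → contains → excluded.
P32 [15:15, 21:20] → after → candidate.
P33 [14:05, 14:15] → after → candidate.
P34 [15:10, 18:25] → after → candidate.
P36 [12:40, 19:05] → overlapped-by → excluded.
Among candidates, earliest end is 14:15 → P33.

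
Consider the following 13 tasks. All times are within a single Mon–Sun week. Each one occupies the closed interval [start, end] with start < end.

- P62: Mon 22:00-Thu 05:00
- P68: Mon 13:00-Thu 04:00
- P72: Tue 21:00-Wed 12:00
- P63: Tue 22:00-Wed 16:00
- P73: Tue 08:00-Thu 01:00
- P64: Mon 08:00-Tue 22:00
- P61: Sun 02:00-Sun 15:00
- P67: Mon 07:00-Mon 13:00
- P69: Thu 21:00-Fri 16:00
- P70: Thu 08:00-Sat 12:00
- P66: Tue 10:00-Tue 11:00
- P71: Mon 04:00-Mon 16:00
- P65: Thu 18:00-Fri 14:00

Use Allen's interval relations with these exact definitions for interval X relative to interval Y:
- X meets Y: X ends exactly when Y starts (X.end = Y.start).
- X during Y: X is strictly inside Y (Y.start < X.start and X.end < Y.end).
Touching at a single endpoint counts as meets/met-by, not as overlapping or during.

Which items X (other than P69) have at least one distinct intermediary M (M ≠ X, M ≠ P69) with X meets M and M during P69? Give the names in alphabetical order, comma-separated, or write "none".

none

Target P69 = [Thu 21:00, Fri 16:00].
Intermediaries M with M during P69: none.
Union: none.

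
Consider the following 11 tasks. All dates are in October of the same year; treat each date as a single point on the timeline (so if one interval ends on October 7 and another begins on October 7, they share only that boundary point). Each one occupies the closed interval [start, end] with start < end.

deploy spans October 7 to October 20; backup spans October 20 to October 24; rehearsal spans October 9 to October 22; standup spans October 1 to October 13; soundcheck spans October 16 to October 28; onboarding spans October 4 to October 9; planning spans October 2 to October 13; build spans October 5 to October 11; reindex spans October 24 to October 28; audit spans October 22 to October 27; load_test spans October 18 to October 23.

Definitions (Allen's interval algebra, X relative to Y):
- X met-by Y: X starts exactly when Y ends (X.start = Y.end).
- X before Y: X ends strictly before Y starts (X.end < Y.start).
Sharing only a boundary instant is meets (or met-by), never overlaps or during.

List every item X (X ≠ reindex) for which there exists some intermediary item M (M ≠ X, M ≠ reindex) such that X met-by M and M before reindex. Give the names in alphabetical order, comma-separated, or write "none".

audit, backup, rehearsal

Target reindex = [October 24, October 28].
Intermediaries M with M before reindex: build, deploy, load_test, onboarding, planning, rehearsal, standup.
Via build — items with X met-by build: none.
Via deploy — items with X met-by deploy: backup.
Via load_test — items with X met-by load_test: none.
Via onboarding — items with X met-by onboarding: rehearsal.
Via planning — items with X met-by planning: none.
Via rehearsal — items with X met-by rehearsal: audit.
Via standup — items with X met-by standup: none.
Union: audit, backup, rehearsal.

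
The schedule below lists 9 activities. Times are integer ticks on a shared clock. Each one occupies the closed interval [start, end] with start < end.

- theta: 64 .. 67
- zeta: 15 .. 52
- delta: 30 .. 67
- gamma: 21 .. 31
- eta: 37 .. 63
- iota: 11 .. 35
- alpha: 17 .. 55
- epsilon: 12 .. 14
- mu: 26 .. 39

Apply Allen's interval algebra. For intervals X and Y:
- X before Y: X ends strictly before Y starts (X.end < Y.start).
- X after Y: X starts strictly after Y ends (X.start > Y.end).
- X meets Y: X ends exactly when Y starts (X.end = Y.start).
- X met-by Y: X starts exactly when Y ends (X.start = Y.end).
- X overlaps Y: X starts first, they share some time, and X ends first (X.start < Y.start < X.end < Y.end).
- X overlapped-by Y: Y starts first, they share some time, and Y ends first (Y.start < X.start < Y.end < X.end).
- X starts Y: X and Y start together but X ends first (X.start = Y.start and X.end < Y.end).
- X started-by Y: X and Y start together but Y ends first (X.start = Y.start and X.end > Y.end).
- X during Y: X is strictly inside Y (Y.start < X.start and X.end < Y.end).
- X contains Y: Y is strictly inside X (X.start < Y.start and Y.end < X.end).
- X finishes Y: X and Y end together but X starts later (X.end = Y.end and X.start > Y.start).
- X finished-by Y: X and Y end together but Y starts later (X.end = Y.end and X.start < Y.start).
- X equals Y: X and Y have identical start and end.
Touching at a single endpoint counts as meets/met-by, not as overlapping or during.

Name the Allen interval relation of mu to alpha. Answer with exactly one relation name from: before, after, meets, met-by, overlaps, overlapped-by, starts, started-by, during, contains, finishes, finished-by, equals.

during

mu = [26, 39]; alpha = [17, 55].
Compare endpoints: mu.start > alpha.start, mu.start < alpha.end, mu.end > alpha.start, mu.end < alpha.end.
That pattern is 'during'.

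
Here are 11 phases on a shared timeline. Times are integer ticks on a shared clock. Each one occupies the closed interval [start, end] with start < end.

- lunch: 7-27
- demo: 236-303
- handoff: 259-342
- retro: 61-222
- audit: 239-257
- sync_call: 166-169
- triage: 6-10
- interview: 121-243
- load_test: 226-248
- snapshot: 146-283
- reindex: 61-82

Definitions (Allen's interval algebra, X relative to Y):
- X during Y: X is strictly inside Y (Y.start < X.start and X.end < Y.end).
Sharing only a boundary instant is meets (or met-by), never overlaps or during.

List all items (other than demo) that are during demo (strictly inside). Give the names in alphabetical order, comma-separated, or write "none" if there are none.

audit

Target demo = [236, 303].
audit [239, 257] → during → yes.
handoff [259, 342] → overlapped-by → no.
interview [121, 243] → overlaps → no.
load_test [226, 248] → overlaps → no.
lunch [7, 27] → before → no.
reindex [61, 82] → before → no.
retro [61, 222] → before → no.
snapshot [146, 283] → overlaps → no.
sync_call [166, 169] → before → no.
triage [6, 10] → before → no.
Result: audit.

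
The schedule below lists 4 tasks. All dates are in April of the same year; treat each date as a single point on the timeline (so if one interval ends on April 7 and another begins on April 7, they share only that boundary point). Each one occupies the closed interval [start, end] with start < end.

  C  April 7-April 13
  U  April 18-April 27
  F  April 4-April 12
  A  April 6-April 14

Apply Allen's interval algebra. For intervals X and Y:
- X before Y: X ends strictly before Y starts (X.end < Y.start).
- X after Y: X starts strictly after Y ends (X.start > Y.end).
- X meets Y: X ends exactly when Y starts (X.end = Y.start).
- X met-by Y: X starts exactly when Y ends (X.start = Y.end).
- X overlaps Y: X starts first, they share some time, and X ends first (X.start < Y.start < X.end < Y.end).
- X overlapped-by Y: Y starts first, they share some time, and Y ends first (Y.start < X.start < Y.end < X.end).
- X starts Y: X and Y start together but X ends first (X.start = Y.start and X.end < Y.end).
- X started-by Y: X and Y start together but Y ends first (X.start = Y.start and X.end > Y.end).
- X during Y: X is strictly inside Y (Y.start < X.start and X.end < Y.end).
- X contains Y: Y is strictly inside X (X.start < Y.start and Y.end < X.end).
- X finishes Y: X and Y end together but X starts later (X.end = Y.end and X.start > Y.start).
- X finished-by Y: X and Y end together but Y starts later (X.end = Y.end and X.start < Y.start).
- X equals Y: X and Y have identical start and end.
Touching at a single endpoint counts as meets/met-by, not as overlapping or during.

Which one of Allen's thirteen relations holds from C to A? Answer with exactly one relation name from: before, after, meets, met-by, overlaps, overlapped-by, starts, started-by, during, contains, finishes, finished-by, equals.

C = [April 7, April 13]; A = [April 6, April 14].
Compare endpoints: C.start > A.start, C.start < A.end, C.end > A.start, C.end < A.end.
That pattern is 'during'.

during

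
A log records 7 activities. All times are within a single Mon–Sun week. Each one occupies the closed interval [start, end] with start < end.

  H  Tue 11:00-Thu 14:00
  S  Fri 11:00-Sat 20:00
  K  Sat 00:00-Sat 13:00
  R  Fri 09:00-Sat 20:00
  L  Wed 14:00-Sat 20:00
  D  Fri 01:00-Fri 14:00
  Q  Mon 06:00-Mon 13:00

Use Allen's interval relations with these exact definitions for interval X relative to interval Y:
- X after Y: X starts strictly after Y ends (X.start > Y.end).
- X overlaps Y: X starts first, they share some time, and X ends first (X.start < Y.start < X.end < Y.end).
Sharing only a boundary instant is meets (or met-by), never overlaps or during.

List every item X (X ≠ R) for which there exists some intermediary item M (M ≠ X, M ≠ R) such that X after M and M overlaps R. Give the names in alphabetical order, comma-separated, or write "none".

K

Target R = [Fri 09:00, Sat 20:00].
Intermediaries M with M overlaps R: D.
Via D — items with X after D: K.
Union: K.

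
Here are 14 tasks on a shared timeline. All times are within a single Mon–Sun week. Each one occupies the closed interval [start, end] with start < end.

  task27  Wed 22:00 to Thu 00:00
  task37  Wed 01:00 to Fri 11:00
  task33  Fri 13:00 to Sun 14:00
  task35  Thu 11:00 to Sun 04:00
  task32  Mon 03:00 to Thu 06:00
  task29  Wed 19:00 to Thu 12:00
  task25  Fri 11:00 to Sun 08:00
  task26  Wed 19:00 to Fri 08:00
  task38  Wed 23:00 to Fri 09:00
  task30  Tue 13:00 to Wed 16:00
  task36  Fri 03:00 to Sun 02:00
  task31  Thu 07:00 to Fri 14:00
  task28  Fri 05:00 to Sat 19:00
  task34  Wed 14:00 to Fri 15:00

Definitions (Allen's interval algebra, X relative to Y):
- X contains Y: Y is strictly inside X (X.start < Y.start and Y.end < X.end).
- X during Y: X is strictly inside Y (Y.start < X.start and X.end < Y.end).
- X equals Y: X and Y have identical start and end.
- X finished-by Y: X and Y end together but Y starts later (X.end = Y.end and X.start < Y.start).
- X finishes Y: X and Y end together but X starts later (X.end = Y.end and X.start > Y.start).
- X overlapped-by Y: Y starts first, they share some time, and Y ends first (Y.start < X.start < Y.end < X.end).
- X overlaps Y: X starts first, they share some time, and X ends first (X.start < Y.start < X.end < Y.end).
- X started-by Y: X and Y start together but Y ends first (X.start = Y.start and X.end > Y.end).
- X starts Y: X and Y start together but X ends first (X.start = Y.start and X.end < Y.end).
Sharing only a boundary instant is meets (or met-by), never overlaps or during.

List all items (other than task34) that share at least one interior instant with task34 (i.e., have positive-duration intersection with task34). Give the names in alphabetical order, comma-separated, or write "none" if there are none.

task25, task26, task27, task28, task29, task30, task31, task32, task33, task35, task36, task37, task38

Target task34 = [Wed 14:00, Fri 15:00].
task25 [Fri 11:00, Sun 08:00] → overlapped-by → yes.
task26 [Wed 19:00, Fri 08:00] → during → yes.
task27 [Wed 22:00, Thu 00:00] → during → yes.
task28 [Fri 05:00, Sat 19:00] → overlapped-by → yes.
task29 [Wed 19:00, Thu 12:00] → during → yes.
task30 [Tue 13:00, Wed 16:00] → overlaps → yes.
task31 [Thu 07:00, Fri 14:00] → during → yes.
task32 [Mon 03:00, Thu 06:00] → overlaps → yes.
task33 [Fri 13:00, Sun 14:00] → overlapped-by → yes.
task35 [Thu 11:00, Sun 04:00] → overlapped-by → yes.
task36 [Fri 03:00, Sun 02:00] → overlapped-by → yes.
task37 [Wed 01:00, Fri 11:00] → overlaps → yes.
task38 [Wed 23:00, Fri 09:00] → during → yes.
Result: task25, task26, task27, task28, task29, task30, task31, task32, task33, task35, task36, task37, task38.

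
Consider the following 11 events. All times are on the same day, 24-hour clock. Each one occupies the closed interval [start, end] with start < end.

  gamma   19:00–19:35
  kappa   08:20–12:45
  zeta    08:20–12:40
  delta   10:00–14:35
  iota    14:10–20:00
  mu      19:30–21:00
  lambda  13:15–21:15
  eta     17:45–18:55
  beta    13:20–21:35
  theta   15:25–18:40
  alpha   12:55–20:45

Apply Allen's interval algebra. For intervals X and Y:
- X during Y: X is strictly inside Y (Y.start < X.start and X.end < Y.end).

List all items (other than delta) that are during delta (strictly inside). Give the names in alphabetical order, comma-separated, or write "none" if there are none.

none

Target delta = [10:00, 14:35].
alpha [12:55, 20:45] → overlapped-by → no.
beta [13:20, 21:35] → overlapped-by → no.
eta [17:45, 18:55] → after → no.
gamma [19:00, 19:35] → after → no.
iota [14:10, 20:00] → overlapped-by → no.
kappa [08:20, 12:45] → overlaps → no.
lambda [13:15, 21:15] → overlapped-by → no.
mu [19:30, 21:00] → after → no.
theta [15:25, 18:40] → after → no.
zeta [08:20, 12:40] → overlaps → no.
Result: none.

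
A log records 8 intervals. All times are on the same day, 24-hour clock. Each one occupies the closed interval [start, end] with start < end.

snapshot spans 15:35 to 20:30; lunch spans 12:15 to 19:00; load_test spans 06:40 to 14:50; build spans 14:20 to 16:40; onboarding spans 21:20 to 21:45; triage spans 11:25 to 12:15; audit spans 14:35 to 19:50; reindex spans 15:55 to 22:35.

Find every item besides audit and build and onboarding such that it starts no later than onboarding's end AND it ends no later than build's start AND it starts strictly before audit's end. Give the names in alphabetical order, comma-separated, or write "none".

Conditions: its start is no later than onboarding's end (X.start <= 21:45) AND its end is no later than build's start (X.end <= 14:20) AND its start is strictly before audit's end (X.start < 19:50).
load_test: start 06:40 <= 21:45? ✓; end 14:50 <= 14:20? ✗; start 06:40 < 19:50? ✓ → no.
lunch: start 12:15 <= 21:45? ✓; end 19:00 <= 14:20? ✗; start 12:15 < 19:50? ✓ → no.
reindex: start 15:55 <= 21:45? ✓; end 22:35 <= 14:20? ✗; start 15:55 < 19:50? ✓ → no.
snapshot: start 15:35 <= 21:45? ✓; end 20:30 <= 14:20? ✗; start 15:35 < 19:50? ✓ → no.
triage: start 11:25 <= 21:45? ✓; end 12:15 <= 14:20? ✓; start 11:25 < 19:50? ✓ → yes.
Result: triage.

triage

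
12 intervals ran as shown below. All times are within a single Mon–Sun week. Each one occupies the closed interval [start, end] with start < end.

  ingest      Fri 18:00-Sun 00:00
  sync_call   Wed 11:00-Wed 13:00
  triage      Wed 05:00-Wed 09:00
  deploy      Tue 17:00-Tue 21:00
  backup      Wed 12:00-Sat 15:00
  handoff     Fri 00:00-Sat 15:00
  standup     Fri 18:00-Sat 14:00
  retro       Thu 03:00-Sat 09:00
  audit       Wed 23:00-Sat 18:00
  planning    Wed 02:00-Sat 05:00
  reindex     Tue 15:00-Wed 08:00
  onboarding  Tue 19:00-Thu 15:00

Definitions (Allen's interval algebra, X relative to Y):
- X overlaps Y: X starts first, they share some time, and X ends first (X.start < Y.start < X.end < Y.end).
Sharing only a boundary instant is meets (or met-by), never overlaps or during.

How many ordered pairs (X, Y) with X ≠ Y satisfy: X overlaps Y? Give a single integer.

Checking all 132 ordered pairs for relation 'overlaps'; matching pairs in alphabetical order:
(audit, ingest): audit overlaps ingest ✓
(backup, audit): backup overlaps audit ✓
(backup, ingest): backup overlaps ingest ✓
(deploy, onboarding): deploy overlaps onboarding ✓
(handoff, ingest): handoff overlaps ingest ✓
(onboarding, audit): onboarding overlaps audit ✓
(onboarding, backup): onboarding overlaps backup ✓
(onboarding, planning): onboarding overlaps planning ✓
(onboarding, retro): onboarding overlaps retro ✓
(planning, audit): planning overlaps audit ✓
(planning, backup): planning overlaps backup ✓
(planning, handoff): planning overlaps handoff ✓
(planning, ingest): planning overlaps ingest ✓
(planning, retro): planning overlaps retro ✓
(planning, standup): planning overlaps standup ✓
(reindex, onboarding): reindex overlaps onboarding ✓
(reindex, planning): reindex overlaps planning ✓
(reindex, triage): reindex overlaps triage ✓
(retro, handoff): retro overlaps handoff ✓
(retro, ingest): retro overlaps ingest ✓
(retro, standup): retro overlaps standup ✓
(sync_call, backup): sync_call overlaps backup ✓
Count: 22.

22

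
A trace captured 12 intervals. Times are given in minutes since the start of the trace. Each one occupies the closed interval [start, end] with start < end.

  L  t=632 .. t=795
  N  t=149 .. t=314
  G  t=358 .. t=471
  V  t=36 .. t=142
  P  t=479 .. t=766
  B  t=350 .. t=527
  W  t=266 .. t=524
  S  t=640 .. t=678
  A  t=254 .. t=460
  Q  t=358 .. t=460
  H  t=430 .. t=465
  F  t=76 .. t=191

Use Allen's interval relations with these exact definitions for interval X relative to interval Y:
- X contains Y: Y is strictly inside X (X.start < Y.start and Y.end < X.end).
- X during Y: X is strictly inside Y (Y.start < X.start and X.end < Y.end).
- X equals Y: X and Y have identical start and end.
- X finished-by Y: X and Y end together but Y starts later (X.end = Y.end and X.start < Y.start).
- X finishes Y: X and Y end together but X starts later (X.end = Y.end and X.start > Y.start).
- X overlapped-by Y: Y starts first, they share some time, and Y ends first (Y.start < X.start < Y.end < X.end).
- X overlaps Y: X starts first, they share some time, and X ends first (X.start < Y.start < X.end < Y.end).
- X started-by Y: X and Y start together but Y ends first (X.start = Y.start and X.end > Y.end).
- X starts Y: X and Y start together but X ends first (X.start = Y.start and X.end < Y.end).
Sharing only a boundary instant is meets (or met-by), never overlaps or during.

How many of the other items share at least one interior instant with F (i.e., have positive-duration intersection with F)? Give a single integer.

Target F = [t=76, t=191].
A [t=254, t=460] → after → no.
B [t=350, t=527] → after → no.
G [t=358, t=471] → after → no.
H [t=430, t=465] → after → no.
L [t=632, t=795] → after → no.
N [t=149, t=314] → overlapped-by → counts.
P [t=479, t=766] → after → no.
Q [t=358, t=460] → after → no.
S [t=640, t=678] → after → no.
V [t=36, t=142] → overlaps → counts.
W [t=266, t=524] → after → no.
Total: 2.

2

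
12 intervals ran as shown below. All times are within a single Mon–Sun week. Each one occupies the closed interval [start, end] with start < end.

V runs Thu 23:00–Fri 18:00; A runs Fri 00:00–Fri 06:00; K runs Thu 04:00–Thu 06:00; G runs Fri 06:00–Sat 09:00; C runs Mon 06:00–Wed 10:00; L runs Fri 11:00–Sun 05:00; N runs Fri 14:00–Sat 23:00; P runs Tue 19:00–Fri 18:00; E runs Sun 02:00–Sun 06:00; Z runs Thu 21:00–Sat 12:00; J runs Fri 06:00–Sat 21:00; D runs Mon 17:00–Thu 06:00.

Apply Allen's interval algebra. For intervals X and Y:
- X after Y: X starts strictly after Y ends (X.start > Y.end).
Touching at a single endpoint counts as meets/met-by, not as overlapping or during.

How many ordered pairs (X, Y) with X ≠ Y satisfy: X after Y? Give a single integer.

34

Checking all 132 ordered pairs for relation 'after'; matching pairs in alphabetical order:
(A, C): A after C ✓
(A, D): A after D ✓
(A, K): A after K ✓
(E, A): E after A ✓
(E, C): E after C ✓
(E, D): E after D ✓
(E, G): E after G ✓
(E, J): E after J ✓
(E, K): E after K ✓
(E, N): E after N ✓
(E, P): E after P ✓
(E, V): E after V ✓
(E, Z): E after Z ✓
(G, C): G after C ✓
(G, D): G after D ✓
(G, K): G after K ✓
(J, C): J after C ✓
(J, D): J after D ✓
(J, K): J after K ✓
(K, C): K after C ✓
(L, A): L after A ✓
(L, C): L after C ✓
(L, D): L after D ✓
(L, K): L after K ✓
... plus 10 further pairs not listed.
Count: 34.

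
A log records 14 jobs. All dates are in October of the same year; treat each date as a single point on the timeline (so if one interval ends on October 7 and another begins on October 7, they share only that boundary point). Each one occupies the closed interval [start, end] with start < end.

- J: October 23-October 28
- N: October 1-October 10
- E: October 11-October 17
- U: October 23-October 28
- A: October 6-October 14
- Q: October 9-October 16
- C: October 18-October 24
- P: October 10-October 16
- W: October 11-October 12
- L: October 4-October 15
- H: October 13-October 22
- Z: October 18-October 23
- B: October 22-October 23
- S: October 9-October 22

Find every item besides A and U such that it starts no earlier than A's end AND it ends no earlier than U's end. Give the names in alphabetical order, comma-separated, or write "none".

J

Conditions: its start is no earlier than A's end (X.start >= October 14) AND its end is no earlier than U's end (X.end >= October 28).
B: start October 22 >= October 14? ✓; end October 23 >= October 28? ✗ → no.
C: start October 18 >= October 14? ✓; end October 24 >= October 28? ✗ → no.
E: start October 11 >= October 14? ✗; end October 17 >= October 28? ✗ → no.
H: start October 13 >= October 14? ✗; end October 22 >= October 28? ✗ → no.
J: start October 23 >= October 14? ✓; end October 28 >= October 28? ✓ → yes.
L: start October 4 >= October 14? ✗; end October 15 >= October 28? ✗ → no.
N: start October 1 >= October 14? ✗; end October 10 >= October 28? ✗ → no.
P: start October 10 >= October 14? ✗; end October 16 >= October 28? ✗ → no.
Q: start October 9 >= October 14? ✗; end October 16 >= October 28? ✗ → no.
S: start October 9 >= October 14? ✗; end October 22 >= October 28? ✗ → no.
W: start October 11 >= October 14? ✗; end October 12 >= October 28? ✗ → no.
Z: start October 18 >= October 14? ✓; end October 23 >= October 28? ✗ → no.
Result: J.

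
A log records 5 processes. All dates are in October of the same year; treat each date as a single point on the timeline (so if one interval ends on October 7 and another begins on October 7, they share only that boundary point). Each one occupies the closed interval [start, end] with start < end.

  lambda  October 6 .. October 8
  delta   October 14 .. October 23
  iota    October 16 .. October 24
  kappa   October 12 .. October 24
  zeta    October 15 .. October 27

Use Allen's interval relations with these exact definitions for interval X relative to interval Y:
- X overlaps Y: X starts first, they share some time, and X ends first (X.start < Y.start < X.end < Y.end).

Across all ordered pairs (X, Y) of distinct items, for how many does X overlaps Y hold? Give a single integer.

3

Checking all 20 ordered pairs for relation 'overlaps'; matching pairs in alphabetical order:
(delta, iota): delta overlaps iota ✓
(delta, zeta): delta overlaps zeta ✓
(kappa, zeta): kappa overlaps zeta ✓
Count: 3.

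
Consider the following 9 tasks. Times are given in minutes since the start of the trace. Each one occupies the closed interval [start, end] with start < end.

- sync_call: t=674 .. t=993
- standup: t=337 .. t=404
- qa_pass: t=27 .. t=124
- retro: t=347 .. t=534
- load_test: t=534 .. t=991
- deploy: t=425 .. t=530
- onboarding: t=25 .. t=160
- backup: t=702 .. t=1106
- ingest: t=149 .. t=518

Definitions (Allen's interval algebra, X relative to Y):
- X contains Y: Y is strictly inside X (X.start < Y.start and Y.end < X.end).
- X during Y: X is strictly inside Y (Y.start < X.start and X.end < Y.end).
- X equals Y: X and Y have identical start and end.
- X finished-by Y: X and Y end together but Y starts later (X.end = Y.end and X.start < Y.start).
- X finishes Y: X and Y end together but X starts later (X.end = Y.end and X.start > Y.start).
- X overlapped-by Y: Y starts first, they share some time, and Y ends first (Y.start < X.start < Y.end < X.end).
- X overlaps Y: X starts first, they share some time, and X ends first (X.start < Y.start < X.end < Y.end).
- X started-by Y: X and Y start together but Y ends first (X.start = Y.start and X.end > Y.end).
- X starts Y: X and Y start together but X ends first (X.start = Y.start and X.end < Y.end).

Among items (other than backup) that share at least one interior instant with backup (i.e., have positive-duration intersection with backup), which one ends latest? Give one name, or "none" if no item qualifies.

Target backup = [t=702, t=1106].
deploy [t=425, t=530] → before → excluded.
ingest [t=149, t=518] → before → excluded.
load_test [t=534, t=991] → overlaps → candidate.
onboarding [t=25, t=160] → before → excluded.
qa_pass [t=27, t=124] → before → excluded.
retro [t=347, t=534] → before → excluded.
standup [t=337, t=404] → before → excluded.
sync_call [t=674, t=993] → overlaps → candidate.
Among candidates, latest end is t=993 → sync_call.

sync_call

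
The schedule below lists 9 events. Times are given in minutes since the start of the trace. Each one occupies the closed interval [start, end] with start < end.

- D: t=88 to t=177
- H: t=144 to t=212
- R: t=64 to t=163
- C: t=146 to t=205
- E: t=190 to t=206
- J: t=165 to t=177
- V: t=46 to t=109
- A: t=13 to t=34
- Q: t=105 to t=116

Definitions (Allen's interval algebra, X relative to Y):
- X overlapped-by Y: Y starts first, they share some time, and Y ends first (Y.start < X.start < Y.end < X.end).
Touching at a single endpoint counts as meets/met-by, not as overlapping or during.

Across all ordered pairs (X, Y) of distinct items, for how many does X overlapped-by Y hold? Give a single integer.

9

Checking all 72 ordered pairs for relation 'overlapped-by'; matching pairs in alphabetical order:
(C, D): C overlapped-by D ✓
(C, R): C overlapped-by R ✓
(D, R): D overlapped-by R ✓
(D, V): D overlapped-by V ✓
(E, C): E overlapped-by C ✓
(H, D): H overlapped-by D ✓
(H, R): H overlapped-by R ✓
(Q, V): Q overlapped-by V ✓
(R, V): R overlapped-by V ✓
Count: 9.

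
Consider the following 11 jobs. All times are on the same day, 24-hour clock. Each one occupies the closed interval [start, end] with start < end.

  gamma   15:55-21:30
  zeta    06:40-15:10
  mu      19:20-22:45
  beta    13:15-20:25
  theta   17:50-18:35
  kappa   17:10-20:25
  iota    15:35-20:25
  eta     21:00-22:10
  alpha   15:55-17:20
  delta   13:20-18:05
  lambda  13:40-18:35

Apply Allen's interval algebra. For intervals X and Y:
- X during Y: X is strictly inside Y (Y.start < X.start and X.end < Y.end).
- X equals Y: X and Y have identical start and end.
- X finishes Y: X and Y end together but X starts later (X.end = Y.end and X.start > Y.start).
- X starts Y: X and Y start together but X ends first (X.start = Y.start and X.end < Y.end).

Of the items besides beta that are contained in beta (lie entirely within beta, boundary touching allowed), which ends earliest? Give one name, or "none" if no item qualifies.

alpha

Target beta = [13:15, 20:25].
alpha [15:55, 17:20] → during → candidate.
delta [13:20, 18:05] → during → candidate.
eta [21:00, 22:10] → after → excluded.
gamma [15:55, 21:30] → overlapped-by → excluded.
iota [15:35, 20:25] → finishes → candidate.
kappa [17:10, 20:25] → finishes → candidate.
lambda [13:40, 18:35] → during → candidate.
mu [19:20, 22:45] → overlapped-by → excluded.
theta [17:50, 18:35] → during → candidate.
zeta [06:40, 15:10] → overlaps → excluded.
Among candidates, earliest end is 17:20 → alpha.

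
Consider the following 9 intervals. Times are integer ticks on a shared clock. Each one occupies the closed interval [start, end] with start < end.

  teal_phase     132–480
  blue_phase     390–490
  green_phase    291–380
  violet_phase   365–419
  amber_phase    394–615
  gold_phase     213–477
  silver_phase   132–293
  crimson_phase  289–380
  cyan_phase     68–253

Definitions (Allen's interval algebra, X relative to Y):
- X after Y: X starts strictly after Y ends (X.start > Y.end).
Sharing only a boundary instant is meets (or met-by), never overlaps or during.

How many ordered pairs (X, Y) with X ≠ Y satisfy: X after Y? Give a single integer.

Checking all 72 ordered pairs for relation 'after'; matching pairs in alphabetical order:
(amber_phase, crimson_phase): amber_phase after crimson_phase ✓
(amber_phase, cyan_phase): amber_phase after cyan_phase ✓
(amber_phase, green_phase): amber_phase after green_phase ✓
(amber_phase, silver_phase): amber_phase after silver_phase ✓
(blue_phase, crimson_phase): blue_phase after crimson_phase ✓
(blue_phase, cyan_phase): blue_phase after cyan_phase ✓
(blue_phase, green_phase): blue_phase after green_phase ✓
(blue_phase, silver_phase): blue_phase after silver_phase ✓
(crimson_phase, cyan_phase): crimson_phase after cyan_phase ✓
(green_phase, cyan_phase): green_phase after cyan_phase ✓
(violet_phase, cyan_phase): violet_phase after cyan_phase ✓
(violet_phase, silver_phase): violet_phase after silver_phase ✓
Count: 12.

12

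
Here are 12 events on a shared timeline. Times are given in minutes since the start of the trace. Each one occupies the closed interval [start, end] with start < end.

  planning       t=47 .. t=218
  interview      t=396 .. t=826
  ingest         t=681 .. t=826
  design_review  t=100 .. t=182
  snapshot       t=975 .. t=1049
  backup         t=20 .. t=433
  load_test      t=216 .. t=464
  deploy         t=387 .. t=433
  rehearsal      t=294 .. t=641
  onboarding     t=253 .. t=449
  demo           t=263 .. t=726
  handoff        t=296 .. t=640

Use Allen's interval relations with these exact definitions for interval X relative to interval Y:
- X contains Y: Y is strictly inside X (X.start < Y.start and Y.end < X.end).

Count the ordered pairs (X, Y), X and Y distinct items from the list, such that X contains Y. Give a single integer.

12

Checking all 132 ordered pairs for relation 'contains'; matching pairs in alphabetical order:
(backup, design_review): backup contains design_review ✓
(backup, planning): backup contains planning ✓
(demo, deploy): demo contains deploy ✓
(demo, handoff): demo contains handoff ✓
(demo, rehearsal): demo contains rehearsal ✓
(handoff, deploy): handoff contains deploy ✓
(load_test, deploy): load_test contains deploy ✓
(load_test, onboarding): load_test contains onboarding ✓
(onboarding, deploy): onboarding contains deploy ✓
(planning, design_review): planning contains design_review ✓
(rehearsal, deploy): rehearsal contains deploy ✓
(rehearsal, handoff): rehearsal contains handoff ✓
Count: 12.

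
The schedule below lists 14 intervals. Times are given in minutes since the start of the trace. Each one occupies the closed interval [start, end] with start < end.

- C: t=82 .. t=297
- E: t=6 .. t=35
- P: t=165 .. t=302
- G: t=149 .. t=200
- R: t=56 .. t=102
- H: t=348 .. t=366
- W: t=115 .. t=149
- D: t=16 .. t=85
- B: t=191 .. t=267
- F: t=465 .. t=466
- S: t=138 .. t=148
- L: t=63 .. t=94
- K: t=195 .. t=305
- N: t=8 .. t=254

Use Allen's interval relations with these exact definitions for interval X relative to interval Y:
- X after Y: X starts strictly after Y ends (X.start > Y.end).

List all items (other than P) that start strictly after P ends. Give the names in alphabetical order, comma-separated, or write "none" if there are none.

Target P = [t=165, t=302].
B [t=191, t=267] → during → no.
C [t=82, t=297] → overlaps → no.
D [t=16, t=85] → before → no.
E [t=6, t=35] → before → no.
F [t=465, t=466] → after → yes.
G [t=149, t=200] → overlaps → no.
H [t=348, t=366] → after → yes.
K [t=195, t=305] → overlapped-by → no.
L [t=63, t=94] → before → no.
N [t=8, t=254] → overlaps → no.
R [t=56, t=102] → before → no.
S [t=138, t=148] → before → no.
W [t=115, t=149] → before → no.
Result: F, H.

F, H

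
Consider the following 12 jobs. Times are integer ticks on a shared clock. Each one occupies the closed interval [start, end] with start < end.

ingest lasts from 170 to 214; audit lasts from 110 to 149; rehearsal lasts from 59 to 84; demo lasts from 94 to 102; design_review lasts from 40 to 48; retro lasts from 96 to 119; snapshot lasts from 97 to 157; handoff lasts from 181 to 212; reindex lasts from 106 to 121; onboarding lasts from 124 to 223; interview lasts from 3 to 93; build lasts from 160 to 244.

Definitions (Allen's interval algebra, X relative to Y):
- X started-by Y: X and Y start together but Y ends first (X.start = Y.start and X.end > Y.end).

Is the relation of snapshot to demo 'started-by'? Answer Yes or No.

snapshot = [97, 157], demo = [94, 102].
Actual relation of snapshot to demo: overlapped-by.
Asked whether 'started-by' holds → No.

No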